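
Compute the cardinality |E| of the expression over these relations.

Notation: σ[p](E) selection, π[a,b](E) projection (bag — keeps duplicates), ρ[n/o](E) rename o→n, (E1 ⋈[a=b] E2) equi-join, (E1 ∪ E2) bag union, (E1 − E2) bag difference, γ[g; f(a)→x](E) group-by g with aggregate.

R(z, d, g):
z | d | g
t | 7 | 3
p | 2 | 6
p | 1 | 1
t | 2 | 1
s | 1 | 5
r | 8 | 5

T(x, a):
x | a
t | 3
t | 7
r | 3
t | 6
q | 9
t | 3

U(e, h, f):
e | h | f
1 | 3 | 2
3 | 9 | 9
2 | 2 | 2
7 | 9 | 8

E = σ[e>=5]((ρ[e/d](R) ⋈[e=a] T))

Per-node cardinality:
  R → 6
  ρ[e/d](R) → 6
  T → 6
  (ρ[e/d](R) ⋈[e=a] T) → 1
  σ[e>=5]((ρ[e/d](R) ⋈[e=a] T)) → 1

|E| = 1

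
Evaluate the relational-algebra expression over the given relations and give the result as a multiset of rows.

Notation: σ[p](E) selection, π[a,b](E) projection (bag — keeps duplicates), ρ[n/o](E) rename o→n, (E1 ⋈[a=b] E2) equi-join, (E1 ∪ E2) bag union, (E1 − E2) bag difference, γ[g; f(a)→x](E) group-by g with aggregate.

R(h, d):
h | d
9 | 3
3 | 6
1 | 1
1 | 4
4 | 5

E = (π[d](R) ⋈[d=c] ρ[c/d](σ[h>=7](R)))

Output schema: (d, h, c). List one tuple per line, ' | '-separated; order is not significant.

Subexpression sizes:
  R → 5
  π[d](R) → 5
  R → 5
  σ[h>=7](R) → 1
  ρ[c/d](σ[h>=7](R)) → 1
  (π[d](R) ⋈[d=c] ρ[c/d](σ[h>=7](R))) → 1

== RESULT ==
d | h | c
3 | 9 | 3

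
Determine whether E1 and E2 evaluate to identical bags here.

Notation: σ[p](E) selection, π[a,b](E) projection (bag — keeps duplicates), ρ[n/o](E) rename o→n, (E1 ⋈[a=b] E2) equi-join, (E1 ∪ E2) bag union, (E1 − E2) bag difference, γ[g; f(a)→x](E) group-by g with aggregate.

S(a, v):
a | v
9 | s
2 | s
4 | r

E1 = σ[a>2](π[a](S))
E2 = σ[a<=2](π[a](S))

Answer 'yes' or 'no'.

E1 row counts bottom-up:
  S → 3
  π[a](S) → 3
  σ[a>2](π[a](S)) → 2
E2 row counts bottom-up:
  S → 3
  π[a](S) → 3
  σ[a<=2](π[a](S)) → 1

E1 result:
a
4
9
E2 result:
a
2
Witness: (2,) appears 0× in E1 but 1× in E2.

no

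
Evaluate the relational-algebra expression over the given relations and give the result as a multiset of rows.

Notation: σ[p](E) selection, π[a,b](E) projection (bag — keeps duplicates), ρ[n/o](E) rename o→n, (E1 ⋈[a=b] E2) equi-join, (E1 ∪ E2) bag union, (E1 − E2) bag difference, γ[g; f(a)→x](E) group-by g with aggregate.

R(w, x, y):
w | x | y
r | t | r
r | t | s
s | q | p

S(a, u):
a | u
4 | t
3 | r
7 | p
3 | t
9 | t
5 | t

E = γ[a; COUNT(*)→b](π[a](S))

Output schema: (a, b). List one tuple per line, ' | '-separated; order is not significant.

Per-node cardinality:
  S → 6
  π[a](S) → 6
  γ[a; COUNT(*)→b](π[a](S)) → 5

== RESULT ==
a | b
3 | 2
4 | 1
5 | 1
7 | 1
9 | 1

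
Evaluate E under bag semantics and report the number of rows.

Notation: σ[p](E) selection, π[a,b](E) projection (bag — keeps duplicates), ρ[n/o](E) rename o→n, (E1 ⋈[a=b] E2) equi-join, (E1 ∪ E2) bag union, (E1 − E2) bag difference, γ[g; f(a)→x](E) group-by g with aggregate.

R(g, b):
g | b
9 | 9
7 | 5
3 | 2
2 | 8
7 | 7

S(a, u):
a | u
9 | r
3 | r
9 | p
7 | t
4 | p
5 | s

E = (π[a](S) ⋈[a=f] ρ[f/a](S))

Subexpression sizes:
  S → 6
  π[a](S) → 6
  S → 6
  ρ[f/a](S) → 6
  (π[a](S) ⋈[a=f] ρ[f/a](S)) → 8

|E| = 8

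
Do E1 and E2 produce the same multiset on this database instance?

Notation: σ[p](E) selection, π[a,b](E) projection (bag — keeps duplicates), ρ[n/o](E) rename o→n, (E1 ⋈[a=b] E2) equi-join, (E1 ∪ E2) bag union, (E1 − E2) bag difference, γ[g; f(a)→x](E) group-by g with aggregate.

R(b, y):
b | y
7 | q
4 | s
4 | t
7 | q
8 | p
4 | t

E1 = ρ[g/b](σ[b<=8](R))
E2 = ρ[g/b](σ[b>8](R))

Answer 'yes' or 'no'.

E1 subexpression sizes:
  R → 6
  σ[b<=8](R) → 6
  ρ[g/b](σ[b<=8](R)) → 6
E2 subexpression sizes:
  R → 6
  σ[b>8](R) → 0
  ρ[g/b](σ[b>8](R)) → 0

E1 result:
g | y
4 | s
4 | t
4 | t
7 | q
7 | q
8 | p
E2 result:
g | y
(0 rows)
Witness: (4, 's') appears 1× in E1 but 0× in E2.

no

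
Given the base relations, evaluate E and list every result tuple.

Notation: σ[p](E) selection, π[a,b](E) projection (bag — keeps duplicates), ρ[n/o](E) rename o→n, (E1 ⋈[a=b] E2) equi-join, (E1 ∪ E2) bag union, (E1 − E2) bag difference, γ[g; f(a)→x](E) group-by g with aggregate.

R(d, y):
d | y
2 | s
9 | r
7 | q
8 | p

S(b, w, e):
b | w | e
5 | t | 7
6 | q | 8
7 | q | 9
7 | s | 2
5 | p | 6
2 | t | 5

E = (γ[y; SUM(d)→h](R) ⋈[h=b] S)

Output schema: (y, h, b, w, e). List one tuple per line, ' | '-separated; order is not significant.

Stepwise |·|:
  R → 4
  γ[y; SUM(d)→h](R) → 4
  S → 6
  (γ[y; SUM(d)→h](R) ⋈[h=b] S) → 3

== RESULT ==
y | h | b | w | e
q | 7 | 7 | q | 9
q | 7 | 7 | s | 2
s | 2 | 2 | t | 5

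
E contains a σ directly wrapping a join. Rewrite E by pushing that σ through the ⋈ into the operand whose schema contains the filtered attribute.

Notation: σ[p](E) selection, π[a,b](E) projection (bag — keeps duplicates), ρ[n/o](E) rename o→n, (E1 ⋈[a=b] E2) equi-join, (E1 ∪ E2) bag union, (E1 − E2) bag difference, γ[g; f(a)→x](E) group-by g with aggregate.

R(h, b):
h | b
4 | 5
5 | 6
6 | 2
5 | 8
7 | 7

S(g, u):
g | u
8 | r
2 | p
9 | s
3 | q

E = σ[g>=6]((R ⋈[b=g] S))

σ filters on g, owned by the right side.
E' = (R ⋈[b=g] σ[g>=6](S))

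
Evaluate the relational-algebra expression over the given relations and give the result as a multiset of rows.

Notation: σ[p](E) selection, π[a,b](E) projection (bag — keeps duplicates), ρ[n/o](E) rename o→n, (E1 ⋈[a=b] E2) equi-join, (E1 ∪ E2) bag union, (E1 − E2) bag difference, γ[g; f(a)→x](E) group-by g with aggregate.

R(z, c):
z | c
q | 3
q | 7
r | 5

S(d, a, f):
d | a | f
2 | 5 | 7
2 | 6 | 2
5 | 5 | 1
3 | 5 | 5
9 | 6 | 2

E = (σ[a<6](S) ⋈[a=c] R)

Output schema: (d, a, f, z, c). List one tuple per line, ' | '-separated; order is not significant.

Row counts bottom-up:
  S → 5
  σ[a<6](S) → 3
  R → 3
  (σ[a<6](S) ⋈[a=c] R) → 3

== RESULT ==
d | a | f | z | c
2 | 5 | 7 | r | 5
3 | 5 | 5 | r | 5
5 | 5 | 1 | r | 5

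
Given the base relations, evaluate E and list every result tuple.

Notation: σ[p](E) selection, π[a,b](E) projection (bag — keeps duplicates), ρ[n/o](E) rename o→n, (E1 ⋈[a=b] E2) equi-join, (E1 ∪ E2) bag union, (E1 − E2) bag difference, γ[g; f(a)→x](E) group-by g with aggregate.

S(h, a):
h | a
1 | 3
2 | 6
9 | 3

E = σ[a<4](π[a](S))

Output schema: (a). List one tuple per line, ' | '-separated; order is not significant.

Subexpression sizes:
  S → 3
  π[a](S) → 3
  σ[a<4](π[a](S)) → 2

== RESULT ==
a
3
3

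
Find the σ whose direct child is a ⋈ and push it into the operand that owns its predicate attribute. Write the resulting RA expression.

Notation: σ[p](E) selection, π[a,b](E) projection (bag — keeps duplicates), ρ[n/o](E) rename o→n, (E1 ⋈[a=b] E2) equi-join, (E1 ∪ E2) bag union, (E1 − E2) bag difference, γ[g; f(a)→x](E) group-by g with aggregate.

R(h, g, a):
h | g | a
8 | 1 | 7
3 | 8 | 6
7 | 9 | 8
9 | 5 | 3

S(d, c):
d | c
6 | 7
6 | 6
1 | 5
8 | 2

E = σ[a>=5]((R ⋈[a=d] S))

σ filters on a, owned by the left side.
E' = (σ[a>=5](R) ⋈[a=d] S)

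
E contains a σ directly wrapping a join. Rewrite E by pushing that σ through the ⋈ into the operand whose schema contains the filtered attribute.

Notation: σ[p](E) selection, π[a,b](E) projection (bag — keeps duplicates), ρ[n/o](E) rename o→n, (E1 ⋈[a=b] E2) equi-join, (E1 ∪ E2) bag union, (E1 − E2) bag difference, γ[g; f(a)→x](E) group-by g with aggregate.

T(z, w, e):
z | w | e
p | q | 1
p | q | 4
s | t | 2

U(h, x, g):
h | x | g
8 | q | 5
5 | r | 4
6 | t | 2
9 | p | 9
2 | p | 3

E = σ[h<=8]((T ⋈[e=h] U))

σ filters on h, owned by the right side.
E' = (T ⋈[e=h] σ[h<=8](U))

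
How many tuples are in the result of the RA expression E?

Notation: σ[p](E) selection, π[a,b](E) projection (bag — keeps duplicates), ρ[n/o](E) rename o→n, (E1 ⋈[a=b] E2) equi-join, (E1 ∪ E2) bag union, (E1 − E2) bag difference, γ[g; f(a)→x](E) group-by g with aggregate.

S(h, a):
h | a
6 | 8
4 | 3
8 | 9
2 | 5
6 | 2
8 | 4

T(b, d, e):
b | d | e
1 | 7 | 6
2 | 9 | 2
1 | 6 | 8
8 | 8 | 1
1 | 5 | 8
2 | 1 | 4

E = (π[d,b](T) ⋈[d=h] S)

Per-node cardinality:
  T → 6
  π[d,b](T) → 6
  S → 6
  (π[d,b](T) ⋈[d=h] S) → 4

|E| = 4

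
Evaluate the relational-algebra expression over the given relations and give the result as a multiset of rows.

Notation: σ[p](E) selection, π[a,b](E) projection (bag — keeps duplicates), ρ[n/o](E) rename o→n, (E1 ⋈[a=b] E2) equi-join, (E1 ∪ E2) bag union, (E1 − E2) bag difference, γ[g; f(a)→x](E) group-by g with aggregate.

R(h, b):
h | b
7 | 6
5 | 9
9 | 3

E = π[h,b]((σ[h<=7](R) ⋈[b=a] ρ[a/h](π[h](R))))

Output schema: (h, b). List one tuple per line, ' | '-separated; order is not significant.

Stepwise |·|:
  R → 3
  σ[h<=7](R) → 2
  R → 3
  π[h](R) → 3
  ρ[a/h](π[h](R)) → 3
  (σ[h<=7](R) ⋈[b=a] ρ[a/h](π[h](R))) → 1
  π[h,b]((σ[h<=7](R) ⋈[b=a] ρ[a/h](π[h](R)))) → 1

== RESULT ==
h | b
5 | 9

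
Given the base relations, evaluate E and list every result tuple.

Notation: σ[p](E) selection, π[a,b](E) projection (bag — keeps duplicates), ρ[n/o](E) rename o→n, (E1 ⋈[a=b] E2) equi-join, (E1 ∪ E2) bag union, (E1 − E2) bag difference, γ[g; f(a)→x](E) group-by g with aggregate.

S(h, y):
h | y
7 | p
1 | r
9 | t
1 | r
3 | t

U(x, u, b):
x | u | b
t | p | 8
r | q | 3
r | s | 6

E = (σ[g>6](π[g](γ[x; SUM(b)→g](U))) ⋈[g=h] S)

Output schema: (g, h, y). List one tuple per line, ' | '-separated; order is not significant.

Row counts bottom-up:
  U → 3
  γ[x; SUM(b)→g](U) → 2
  π[g](γ[x; SUM(b)→g](U)) → 2
  σ[g>6](π[g](γ[x; SUM(b)→g](U))) → 2
  S → 5
  (σ[g>6](π[g](γ[x; SUM(b)→g](U))) ⋈[g=h] S) → 1

== RESULT ==
g | h | y
9 | 9 | t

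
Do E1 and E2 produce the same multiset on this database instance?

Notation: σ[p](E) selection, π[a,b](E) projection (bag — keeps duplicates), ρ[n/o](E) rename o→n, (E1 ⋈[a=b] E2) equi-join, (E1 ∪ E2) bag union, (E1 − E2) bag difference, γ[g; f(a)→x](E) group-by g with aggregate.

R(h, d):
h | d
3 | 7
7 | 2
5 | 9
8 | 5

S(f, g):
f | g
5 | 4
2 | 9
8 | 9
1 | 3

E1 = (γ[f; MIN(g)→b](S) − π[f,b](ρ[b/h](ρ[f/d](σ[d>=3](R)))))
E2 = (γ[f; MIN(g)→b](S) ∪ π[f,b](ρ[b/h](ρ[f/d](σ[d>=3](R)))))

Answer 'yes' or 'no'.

E1 subexpression sizes:
  S → 4
  γ[f; MIN(g)→b](S) → 4
  R → 4
  σ[d>=3](R) → 3
  ρ[f/d](σ[d>=3](R)) → 3
  ρ[b/h](ρ[f/d](σ[d>=3](R))) → 3
  π[f,b](ρ[b/h](ρ[f/d](σ[d>=3](R)))) → 3
  (γ[f; MIN(g)→b](S) − π[f,b](ρ[b/h](ρ[f/d](σ[d>=3](R))))) → 4
E2 subexpression sizes:
  S → 4
  γ[f; MIN(g)→b](S) → 4
  R → 4
  σ[d>=3](R) → 3
  ρ[f/d](σ[d>=3](R)) → 3
  ρ[b/h](ρ[f/d](σ[d>=3](R))) → 3
  π[f,b](ρ[b/h](ρ[f/d](σ[d>=3](R)))) → 3
  (γ[f; MIN(g)→b](S) ∪ π[f,b](ρ[b/h](ρ[f/d](σ[d>=3](R))))) → 7

E1 result:
f | b
1 | 3
2 | 9
5 | 4
8 | 9
E2 result:
f | b
1 | 3
2 | 9
5 | 4
5 | 8
7 | 3
8 | 9
9 | 5
Witness: (5, 8) appears 0× in E1 but 1× in E2.

no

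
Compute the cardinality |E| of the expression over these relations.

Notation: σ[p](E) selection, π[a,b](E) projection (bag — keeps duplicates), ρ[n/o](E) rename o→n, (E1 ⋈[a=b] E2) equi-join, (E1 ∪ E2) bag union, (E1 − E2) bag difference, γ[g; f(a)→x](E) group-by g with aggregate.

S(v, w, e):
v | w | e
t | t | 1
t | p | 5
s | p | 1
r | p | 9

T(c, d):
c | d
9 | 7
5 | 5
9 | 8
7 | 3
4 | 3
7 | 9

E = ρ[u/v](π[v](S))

Per-node cardinality:
  S → 4
  π[v](S) → 4
  ρ[u/v](π[v](S)) → 4

|E| = 4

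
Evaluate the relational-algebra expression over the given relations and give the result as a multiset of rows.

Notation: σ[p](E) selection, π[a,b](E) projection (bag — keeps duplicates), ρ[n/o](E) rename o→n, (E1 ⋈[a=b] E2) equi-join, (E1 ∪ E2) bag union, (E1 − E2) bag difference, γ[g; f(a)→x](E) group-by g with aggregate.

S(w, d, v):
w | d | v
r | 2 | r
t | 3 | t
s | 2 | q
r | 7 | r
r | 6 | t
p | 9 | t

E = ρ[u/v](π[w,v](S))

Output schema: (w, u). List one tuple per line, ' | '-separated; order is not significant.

Per-node cardinality:
  S → 6
  π[w,v](S) → 6
  ρ[u/v](π[w,v](S)) → 6

== RESULT ==
w | u
p | t
r | r
r | r
r | t
s | q
t | t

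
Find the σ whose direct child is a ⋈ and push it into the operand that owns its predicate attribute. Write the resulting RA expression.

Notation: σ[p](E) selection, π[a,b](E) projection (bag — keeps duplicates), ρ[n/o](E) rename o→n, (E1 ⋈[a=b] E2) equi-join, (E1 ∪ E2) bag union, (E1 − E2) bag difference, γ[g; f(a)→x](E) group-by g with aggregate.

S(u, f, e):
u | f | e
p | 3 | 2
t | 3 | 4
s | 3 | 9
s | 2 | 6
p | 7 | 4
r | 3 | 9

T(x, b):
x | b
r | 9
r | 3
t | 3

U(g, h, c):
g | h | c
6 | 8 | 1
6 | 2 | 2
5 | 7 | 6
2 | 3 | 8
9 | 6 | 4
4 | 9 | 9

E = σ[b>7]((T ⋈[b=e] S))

σ filters on b, owned by the left side.
E' = (σ[b>7](T) ⋈[b=e] S)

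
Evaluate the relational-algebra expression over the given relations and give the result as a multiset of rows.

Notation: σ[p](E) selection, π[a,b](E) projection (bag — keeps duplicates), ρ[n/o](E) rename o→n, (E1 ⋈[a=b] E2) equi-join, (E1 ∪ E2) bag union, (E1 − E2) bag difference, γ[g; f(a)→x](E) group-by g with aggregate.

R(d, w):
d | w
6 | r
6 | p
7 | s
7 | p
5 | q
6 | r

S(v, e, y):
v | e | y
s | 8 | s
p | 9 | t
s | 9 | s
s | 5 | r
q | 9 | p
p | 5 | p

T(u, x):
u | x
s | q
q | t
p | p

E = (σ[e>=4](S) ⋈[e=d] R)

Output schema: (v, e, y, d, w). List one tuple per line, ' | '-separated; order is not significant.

Stepwise |·|:
  S → 6
  σ[e>=4](S) → 6
  R → 6
  (σ[e>=4](S) ⋈[e=d] R) → 2

== RESULT ==
v | e | y | d | w
p | 5 | p | 5 | q
s | 5 | r | 5 | q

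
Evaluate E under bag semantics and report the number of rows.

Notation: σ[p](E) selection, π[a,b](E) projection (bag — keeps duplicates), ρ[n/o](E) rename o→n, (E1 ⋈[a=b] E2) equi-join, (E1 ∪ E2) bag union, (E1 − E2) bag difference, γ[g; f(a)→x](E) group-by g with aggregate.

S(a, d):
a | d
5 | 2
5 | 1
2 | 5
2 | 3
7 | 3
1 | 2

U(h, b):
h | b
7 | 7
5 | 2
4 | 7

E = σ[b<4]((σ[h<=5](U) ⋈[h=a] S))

Stepwise |·|:
  U → 3
  σ[h<=5](U) → 2
  S → 6
  (σ[h<=5](U) ⋈[h=a] S) → 2
  σ[b<4]((σ[h<=5](U) ⋈[h=a] S)) → 2

|E| = 2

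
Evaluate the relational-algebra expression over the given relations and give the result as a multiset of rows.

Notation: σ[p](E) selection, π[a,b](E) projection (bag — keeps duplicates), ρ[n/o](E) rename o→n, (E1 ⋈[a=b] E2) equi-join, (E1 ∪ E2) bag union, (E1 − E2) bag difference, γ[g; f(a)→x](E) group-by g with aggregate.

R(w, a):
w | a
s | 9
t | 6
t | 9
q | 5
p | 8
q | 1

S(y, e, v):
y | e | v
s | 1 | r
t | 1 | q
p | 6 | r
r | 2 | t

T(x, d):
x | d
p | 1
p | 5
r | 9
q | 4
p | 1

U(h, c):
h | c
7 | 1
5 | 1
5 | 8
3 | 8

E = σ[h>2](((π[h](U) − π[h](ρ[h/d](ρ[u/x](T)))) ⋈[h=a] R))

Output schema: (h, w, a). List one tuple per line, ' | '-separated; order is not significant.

Subexpression sizes:
  U → 4
  π[h](U) → 4
  T → 5
  ρ[u/x](T) → 5
  ρ[h/d](ρ[u/x](T)) → 5
  π[h](ρ[h/d](ρ[u/x](T))) → 5
  (π[h](U) − π[h](ρ[h/d](ρ[u/x](T)))) → 3
  R → 6
  ((π[h](U) − π[h](ρ[h/d](ρ[u/x](T)))) ⋈[h=a] R) → 1
  σ[h>2](((π[h](U) − π[h](ρ[h/d](ρ[u/x](T)))) ⋈[h=a] R)) → 1

== RESULT ==
h | w | a
5 | q | 5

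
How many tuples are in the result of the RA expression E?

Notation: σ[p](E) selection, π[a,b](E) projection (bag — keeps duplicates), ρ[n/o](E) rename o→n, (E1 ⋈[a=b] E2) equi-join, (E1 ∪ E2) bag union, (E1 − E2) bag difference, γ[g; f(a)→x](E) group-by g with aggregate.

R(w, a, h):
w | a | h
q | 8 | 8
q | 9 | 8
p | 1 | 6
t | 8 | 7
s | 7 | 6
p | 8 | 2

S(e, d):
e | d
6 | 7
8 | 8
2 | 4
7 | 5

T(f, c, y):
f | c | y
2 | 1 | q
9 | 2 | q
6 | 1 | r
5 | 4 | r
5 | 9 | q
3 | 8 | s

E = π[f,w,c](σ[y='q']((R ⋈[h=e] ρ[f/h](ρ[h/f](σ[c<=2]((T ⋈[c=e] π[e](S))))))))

Subexpression sizes:
  R → 6
  T → 6
  S → 4
  π[e](S) → 4
  (T ⋈[c=e] π[e](S)) → 2
  σ[c<=2]((T ⋈[c=e] π[e](S))) → 1
  ρ[h/f](σ[c<=2]((T ⋈[c=e] π[e](S)))) → 1
  ρ[f/h](ρ[h/f](σ[c<=2]((T ⋈[c=e] π[e](S))))) → 1
  (R ⋈[h=e] ρ[f/h](ρ[h/f](σ[c<=2]((T ⋈[c=e] π[e](S)))))) → 1
  σ[y='q']((R ⋈[h=e] ρ[f/h](ρ[h/f](σ[c<=2]((T ⋈[c=e] π[e](S))))))) → 1
  π[f,w,c](σ[y='q']((R ⋈[h=e] ρ[f/h](ρ[h/f](σ[c<=2]((T ⋈[c=e] π[e](S)))))))) → 1

|E| = 1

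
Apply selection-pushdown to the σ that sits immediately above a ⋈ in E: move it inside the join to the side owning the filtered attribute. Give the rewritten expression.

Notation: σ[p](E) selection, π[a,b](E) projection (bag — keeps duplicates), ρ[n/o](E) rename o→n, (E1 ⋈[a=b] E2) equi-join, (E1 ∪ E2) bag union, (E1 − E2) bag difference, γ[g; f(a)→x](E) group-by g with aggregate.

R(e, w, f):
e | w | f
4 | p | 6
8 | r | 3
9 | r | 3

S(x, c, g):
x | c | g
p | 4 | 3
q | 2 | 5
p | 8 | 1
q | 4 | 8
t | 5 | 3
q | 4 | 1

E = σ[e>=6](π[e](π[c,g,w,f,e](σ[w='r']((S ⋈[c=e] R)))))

σ filters on w, owned by the right side.
E' = σ[e>=6](π[e](π[c,g,w,f,e]((S ⋈[c=e] σ[w='r'](R)))))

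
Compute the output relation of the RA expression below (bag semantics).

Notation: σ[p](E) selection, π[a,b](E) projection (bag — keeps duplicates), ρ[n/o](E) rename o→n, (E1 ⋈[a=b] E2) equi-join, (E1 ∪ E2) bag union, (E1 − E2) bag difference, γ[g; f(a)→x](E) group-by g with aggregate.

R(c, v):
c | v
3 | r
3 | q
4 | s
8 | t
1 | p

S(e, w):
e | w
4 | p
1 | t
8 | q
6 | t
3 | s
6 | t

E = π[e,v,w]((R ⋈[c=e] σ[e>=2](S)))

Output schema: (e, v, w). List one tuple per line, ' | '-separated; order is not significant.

Row counts bottom-up:
  R → 5
  S → 6
  σ[e>=2](S) → 5
  (R ⋈[c=e] σ[e>=2](S)) → 4
  π[e,v,w]((R ⋈[c=e] σ[e>=2](S))) → 4

== RESULT ==
e | v | w
3 | q | s
3 | r | s
4 | s | p
8 | t | q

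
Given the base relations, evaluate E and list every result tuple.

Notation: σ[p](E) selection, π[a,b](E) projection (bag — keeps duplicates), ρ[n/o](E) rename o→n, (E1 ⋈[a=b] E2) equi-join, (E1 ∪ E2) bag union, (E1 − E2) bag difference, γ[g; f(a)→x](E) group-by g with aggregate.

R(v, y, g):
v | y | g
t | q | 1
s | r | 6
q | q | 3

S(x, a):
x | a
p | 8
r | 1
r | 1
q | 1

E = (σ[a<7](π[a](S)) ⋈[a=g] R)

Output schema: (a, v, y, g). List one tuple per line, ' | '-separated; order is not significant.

Per-node cardinality:
  S → 4
  π[a](S) → 4
  σ[a<7](π[a](S)) → 3
  R → 3
  (σ[a<7](π[a](S)) ⋈[a=g] R) → 3

== RESULT ==
a | v | y | g
1 | t | q | 1
1 | t | q | 1
1 | t | q | 1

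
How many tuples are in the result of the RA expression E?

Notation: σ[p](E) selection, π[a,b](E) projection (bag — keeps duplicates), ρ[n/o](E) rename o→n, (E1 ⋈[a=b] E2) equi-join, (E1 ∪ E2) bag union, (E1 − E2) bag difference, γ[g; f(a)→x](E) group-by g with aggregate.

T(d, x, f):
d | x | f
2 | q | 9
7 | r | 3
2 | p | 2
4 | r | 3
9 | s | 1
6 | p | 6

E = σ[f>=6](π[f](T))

Per-node cardinality:
  T → 6
  π[f](T) → 6
  σ[f>=6](π[f](T)) → 2

|E| = 2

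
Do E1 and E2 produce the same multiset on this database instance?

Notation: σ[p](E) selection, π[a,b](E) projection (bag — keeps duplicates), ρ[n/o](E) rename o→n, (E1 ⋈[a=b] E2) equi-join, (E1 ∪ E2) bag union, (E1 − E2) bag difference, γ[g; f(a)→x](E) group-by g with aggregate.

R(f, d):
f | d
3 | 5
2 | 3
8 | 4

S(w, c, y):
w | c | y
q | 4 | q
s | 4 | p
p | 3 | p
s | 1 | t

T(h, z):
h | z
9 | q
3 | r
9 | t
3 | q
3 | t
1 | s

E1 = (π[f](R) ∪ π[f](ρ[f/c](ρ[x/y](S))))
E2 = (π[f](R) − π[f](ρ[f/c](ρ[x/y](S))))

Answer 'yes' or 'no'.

E1 subexpression sizes:
  R → 3
  π[f](R) → 3
  S → 4
  ρ[x/y](S) → 4
  ρ[f/c](ρ[x/y](S)) → 4
  π[f](ρ[f/c](ρ[x/y](S))) → 4
  (π[f](R) ∪ π[f](ρ[f/c](ρ[x/y](S)))) → 7
E2 subexpression sizes:
  R → 3
  π[f](R) → 3
  S → 4
  ρ[x/y](S) → 4
  ρ[f/c](ρ[x/y](S)) → 4
  π[f](ρ[f/c](ρ[x/y](S))) → 4
  (π[f](R) − π[f](ρ[f/c](ρ[x/y](S)))) → 2

E1 result:
f
1
2
3
3
4
4
8
E2 result:
f
2
8
Witness: (1,) appears 1× in E1 but 0× in E2.

no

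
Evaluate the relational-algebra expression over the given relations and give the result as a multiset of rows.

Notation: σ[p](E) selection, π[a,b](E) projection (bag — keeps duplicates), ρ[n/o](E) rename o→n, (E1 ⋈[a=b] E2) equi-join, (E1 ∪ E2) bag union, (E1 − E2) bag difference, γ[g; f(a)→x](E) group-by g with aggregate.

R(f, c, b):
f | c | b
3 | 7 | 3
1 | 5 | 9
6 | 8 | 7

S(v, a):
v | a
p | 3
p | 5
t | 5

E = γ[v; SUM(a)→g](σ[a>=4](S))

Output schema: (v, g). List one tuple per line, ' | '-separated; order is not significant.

Stepwise |·|:
  S → 3
  σ[a>=4](S) → 2
  γ[v; SUM(a)→g](σ[a>=4](S)) → 2

== RESULT ==
v | g
p | 5
t | 5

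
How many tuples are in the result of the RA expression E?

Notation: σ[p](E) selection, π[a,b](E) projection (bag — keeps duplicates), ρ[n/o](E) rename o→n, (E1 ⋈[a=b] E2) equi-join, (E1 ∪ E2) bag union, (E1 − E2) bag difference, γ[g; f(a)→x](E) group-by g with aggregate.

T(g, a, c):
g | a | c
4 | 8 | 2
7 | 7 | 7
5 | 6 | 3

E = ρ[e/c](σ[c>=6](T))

Subexpression sizes:
  T → 3
  σ[c>=6](T) → 1
  ρ[e/c](σ[c>=6](T)) → 1

|E| = 1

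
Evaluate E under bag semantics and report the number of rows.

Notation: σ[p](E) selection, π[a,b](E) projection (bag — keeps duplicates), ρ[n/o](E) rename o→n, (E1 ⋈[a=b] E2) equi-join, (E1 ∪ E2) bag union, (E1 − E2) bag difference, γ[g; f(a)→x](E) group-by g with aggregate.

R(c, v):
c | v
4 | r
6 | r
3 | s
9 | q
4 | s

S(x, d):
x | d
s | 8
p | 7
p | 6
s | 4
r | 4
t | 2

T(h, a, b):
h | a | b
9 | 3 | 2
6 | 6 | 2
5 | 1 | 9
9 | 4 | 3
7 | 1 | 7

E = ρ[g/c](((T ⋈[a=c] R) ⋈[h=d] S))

Row counts bottom-up:
  T → 5
  R → 5
  (T ⋈[a=c] R) → 4
  S → 6
  ((T ⋈[a=c] R) ⋈[h=d] S) → 1
  ρ[g/c](((T ⋈[a=c] R) ⋈[h=d] S)) → 1

|E| = 1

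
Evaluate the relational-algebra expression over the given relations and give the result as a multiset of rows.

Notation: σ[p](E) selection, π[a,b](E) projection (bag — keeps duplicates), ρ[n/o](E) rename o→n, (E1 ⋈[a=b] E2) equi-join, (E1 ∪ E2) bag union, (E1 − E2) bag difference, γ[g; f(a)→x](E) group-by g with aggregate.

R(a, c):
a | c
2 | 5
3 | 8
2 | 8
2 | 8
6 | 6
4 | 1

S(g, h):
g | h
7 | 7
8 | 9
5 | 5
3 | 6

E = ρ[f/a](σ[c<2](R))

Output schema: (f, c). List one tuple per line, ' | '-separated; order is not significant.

Per-node cardinality:
  R → 6
  σ[c<2](R) → 1
  ρ[f/a](σ[c<2](R)) → 1

== RESULT ==
f | c
4 | 1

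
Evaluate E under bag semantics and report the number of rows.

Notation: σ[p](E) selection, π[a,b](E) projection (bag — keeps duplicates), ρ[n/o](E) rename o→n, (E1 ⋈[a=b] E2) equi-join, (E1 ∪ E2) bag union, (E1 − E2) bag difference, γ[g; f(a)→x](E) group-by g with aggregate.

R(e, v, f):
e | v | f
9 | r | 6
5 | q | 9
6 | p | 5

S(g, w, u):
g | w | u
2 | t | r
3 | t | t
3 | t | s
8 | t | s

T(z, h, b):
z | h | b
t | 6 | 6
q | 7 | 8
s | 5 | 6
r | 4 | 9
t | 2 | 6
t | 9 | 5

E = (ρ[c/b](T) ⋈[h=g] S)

Per-node cardinality:
  T → 6
  ρ[c/b](T) → 6
  S → 4
  (ρ[c/b](T) ⋈[h=g] S) → 1

|E| = 1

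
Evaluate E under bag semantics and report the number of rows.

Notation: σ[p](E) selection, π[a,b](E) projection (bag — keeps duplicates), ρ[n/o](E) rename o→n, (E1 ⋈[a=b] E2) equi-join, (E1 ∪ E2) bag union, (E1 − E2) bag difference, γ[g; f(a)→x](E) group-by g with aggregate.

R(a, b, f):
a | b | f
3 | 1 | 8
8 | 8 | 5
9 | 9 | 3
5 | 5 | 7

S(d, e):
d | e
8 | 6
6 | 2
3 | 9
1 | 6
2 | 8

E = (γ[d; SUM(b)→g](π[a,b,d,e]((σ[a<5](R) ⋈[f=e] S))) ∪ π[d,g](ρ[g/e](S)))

Stepwise |·|:
  R → 4
  σ[a<5](R) → 1
  S → 5
  (σ[a<5](R) ⋈[f=e] S) → 1
  π[a,b,d,e]((σ[a<5](R) ⋈[f=e] S)) → 1
  γ[d; SUM(b)→g](π[a,b,d,e]((σ[a<5](R) ⋈[f=e] S))) → 1
  S → 5
  ρ[g/e](S) → 5
  π[d,g](ρ[g/e](S)) → 5
  (γ[d; SUM(b)→g](π[a,b,d,e]((σ[a<5](R) ⋈[f=e] S))) ∪ π[d,g](ρ[g/e](S))) → 6

|E| = 6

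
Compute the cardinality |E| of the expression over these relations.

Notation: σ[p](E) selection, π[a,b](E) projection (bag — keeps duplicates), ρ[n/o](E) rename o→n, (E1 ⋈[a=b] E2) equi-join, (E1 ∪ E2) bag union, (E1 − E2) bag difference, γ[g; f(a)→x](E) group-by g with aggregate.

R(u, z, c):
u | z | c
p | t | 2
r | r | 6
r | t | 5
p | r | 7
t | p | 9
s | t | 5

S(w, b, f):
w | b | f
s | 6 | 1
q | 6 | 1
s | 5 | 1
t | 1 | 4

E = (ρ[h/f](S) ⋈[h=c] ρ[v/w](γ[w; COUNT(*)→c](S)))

Stepwise |·|:
  S → 4
  ρ[h/f](S) → 4
  S → 4
  γ[w; COUNT(*)→c](S) → 3
  ρ[v/w](γ[w; COUNT(*)→c](S)) → 3
  (ρ[h/f](S) ⋈[h=c] ρ[v/w](γ[w; COUNT(*)→c](S))) → 6

|E| = 6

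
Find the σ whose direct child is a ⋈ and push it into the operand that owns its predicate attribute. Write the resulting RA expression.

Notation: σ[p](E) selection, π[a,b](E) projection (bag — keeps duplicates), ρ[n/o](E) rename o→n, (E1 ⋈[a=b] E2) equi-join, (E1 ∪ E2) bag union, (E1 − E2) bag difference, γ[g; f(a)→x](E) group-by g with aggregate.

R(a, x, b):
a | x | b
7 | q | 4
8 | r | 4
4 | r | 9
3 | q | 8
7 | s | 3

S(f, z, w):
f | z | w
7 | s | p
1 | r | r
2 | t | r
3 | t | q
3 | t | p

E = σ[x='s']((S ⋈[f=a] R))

σ filters on x, owned by the right side.
E' = (S ⋈[f=a] σ[x='s'](R))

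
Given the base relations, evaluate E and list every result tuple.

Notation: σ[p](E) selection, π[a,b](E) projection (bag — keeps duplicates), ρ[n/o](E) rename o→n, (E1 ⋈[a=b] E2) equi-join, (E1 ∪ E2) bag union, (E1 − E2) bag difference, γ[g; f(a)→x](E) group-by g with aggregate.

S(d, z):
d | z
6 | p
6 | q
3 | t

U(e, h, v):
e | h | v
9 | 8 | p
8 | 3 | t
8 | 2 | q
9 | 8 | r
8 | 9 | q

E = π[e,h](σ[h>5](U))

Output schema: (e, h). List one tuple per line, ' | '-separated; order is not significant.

Subexpression sizes:
  U → 5
  σ[h>5](U) → 3
  π[e,h](σ[h>5](U)) → 3

== RESULT ==
e | h
8 | 9
9 | 8
9 | 8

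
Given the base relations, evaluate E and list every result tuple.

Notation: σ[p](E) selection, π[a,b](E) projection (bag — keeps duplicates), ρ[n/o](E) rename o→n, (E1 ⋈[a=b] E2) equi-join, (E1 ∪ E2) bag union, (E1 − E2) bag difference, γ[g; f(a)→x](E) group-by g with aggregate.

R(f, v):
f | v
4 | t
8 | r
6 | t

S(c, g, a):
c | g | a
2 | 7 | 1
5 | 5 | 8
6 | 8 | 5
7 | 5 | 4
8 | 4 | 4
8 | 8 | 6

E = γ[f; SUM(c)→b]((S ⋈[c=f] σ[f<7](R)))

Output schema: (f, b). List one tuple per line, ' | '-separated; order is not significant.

Row counts bottom-up:
  S → 6
  R → 3
  σ[f<7](R) → 2
  (S ⋈[c=f] σ[f<7](R)) → 1
  γ[f; SUM(c)→b]((S ⋈[c=f] σ[f<7](R))) → 1

== RESULT ==
f | b
6 | 6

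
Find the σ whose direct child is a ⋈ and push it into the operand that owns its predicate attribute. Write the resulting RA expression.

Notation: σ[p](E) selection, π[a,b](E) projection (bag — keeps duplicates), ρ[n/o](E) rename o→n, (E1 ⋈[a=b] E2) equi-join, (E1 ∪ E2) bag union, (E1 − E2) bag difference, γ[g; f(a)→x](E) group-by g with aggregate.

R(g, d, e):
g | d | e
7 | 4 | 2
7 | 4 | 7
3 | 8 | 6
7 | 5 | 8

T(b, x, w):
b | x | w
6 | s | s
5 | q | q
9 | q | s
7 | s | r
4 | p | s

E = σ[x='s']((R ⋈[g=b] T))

σ filters on x, owned by the right side.
E' = (R ⋈[g=b] σ[x='s'](T))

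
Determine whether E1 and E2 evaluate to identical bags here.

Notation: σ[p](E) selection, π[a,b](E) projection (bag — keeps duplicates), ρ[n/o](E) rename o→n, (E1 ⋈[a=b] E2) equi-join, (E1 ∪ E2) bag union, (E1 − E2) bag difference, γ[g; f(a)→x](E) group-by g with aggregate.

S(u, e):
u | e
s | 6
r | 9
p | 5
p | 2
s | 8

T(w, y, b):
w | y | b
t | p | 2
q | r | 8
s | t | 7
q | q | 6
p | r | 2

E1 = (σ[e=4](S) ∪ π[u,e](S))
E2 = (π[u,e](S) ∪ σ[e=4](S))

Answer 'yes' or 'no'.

E1 stepwise |·|:
  S → 5
  σ[e=4](S) → 0
  S → 5
  π[u,e](S) → 5
  (σ[e=4](S) ∪ π[u,e](S)) → 5
E2 stepwise |·|:
  S → 5
  π[u,e](S) → 5
  S → 5
  σ[e=4](S) → 0
  (π[u,e](S) ∪ σ[e=4](S)) → 5

E1 and E2 produce the same multiset:
u | e
p | 2
p | 5
r | 9
s | 6
s | 8

yes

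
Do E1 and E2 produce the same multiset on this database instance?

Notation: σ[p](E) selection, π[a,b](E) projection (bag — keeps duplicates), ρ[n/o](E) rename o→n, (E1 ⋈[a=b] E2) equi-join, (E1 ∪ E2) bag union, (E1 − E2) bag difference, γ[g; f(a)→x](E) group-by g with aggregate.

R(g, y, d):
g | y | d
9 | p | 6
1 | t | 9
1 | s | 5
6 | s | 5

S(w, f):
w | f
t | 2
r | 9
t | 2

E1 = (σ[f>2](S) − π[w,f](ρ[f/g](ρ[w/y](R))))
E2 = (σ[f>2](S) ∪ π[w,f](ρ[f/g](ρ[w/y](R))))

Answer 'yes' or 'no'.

E1 row counts bottom-up:
  S → 3
  σ[f>2](S) → 1
  R → 4
  ρ[w/y](R) → 4
  ρ[f/g](ρ[w/y](R)) → 4
  π[w,f](ρ[f/g](ρ[w/y](R))) → 4
  (σ[f>2](S) − π[w,f](ρ[f/g](ρ[w/y](R)))) → 1
E2 row counts bottom-up:
  S → 3
  σ[f>2](S) → 1
  R → 4
  ρ[w/y](R) → 4
  ρ[f/g](ρ[w/y](R)) → 4
  π[w,f](ρ[f/g](ρ[w/y](R))) → 4
  (σ[f>2](S) ∪ π[w,f](ρ[f/g](ρ[w/y](R)))) → 5

E1 result:
w | f
r | 9
E2 result:
w | f
p | 9
r | 9
s | 1
s | 6
t | 1
Witness: ('s', 6) appears 0× in E1 but 1× in E2.

no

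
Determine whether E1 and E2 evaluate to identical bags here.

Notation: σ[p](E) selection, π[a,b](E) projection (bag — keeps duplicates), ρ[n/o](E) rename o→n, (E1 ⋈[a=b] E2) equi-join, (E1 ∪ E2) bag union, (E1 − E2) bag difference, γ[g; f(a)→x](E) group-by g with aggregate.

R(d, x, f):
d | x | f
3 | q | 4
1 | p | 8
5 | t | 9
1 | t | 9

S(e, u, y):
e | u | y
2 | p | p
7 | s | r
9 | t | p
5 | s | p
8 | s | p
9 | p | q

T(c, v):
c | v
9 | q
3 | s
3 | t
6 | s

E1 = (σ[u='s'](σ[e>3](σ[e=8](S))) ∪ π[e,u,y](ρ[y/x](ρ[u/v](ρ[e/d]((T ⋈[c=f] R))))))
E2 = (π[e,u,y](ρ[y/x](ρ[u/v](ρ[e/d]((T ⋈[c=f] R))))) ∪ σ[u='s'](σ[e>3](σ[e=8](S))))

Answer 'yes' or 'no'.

E1 row counts bottom-up:
  S → 6
  σ[e=8](S) → 1
  σ[e>3](σ[e=8](S)) → 1
  σ[u='s'](σ[e>3](σ[e=8](S))) → 1
  T → 4
  R → 4
  (T ⋈[c=f] R) → 2
  ρ[e/d]((T ⋈[c=f] R)) → 2
  ρ[u/v](ρ[e/d]((T ⋈[c=f] R))) → 2
  ρ[y/x](ρ[u/v](ρ[e/d]((T ⋈[c=f] R)))) → 2
  π[e,u,y](ρ[y/x](ρ[u/v](ρ[e/d]((T ⋈[c=f] R))))) → 2
  (σ[u='s'](σ[e>3](σ[e=8](S))) ∪ π[e,u,y](ρ[y/x](ρ[u/v](ρ[e/d]((T ⋈[c=f] R)))))) → 3
E2 row counts bottom-up:
  T → 4
  R → 4
  (T ⋈[c=f] R) → 2
  ρ[e/d]((T ⋈[c=f] R)) → 2
  ρ[u/v](ρ[e/d]((T ⋈[c=f] R))) → 2
  ρ[y/x](ρ[u/v](ρ[e/d]((T ⋈[c=f] R)))) → 2
  π[e,u,y](ρ[y/x](ρ[u/v](ρ[e/d]((T ⋈[c=f] R))))) → 2
  S → 6
  σ[e=8](S) → 1
  σ[e>3](σ[e=8](S)) → 1
  σ[u='s'](σ[e>3](σ[e=8](S))) → 1
  (π[e,u,y](ρ[y/x](ρ[u/v](ρ[e/d]((T ⋈[c=f] R))))) ∪ σ[u='s'](σ[e>3](σ[e=8](S)))) → 3

E1 and E2 produce the same multiset:
e | u | y
1 | q | t
5 | q | t
8 | s | p

yes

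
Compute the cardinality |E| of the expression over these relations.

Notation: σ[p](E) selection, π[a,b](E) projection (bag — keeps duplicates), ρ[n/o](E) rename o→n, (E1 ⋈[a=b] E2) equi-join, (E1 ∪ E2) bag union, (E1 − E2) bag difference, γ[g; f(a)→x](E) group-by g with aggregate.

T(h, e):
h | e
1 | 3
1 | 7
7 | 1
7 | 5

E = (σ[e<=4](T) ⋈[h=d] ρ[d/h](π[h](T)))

Subexpression sizes:
  T → 4
  σ[e<=4](T) → 2
  T → 4
  π[h](T) → 4
  ρ[d/h](π[h](T)) → 4
  (σ[e<=4](T) ⋈[h=d] ρ[d/h](π[h](T))) → 4

|E| = 4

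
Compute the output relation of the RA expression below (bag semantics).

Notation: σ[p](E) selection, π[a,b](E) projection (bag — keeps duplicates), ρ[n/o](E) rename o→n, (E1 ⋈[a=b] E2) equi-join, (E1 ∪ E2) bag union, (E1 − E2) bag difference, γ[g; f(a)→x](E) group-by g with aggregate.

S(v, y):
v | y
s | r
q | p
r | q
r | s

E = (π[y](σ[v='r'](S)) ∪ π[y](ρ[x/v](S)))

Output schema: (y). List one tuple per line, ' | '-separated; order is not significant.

Per-node cardinality:
  S → 4
  σ[v='r'](S) → 2
  π[y](σ[v='r'](S)) → 2
  S → 4
  ρ[x/v](S) → 4
  π[y](ρ[x/v](S)) → 4
  (π[y](σ[v='r'](S)) ∪ π[y](ρ[x/v](S))) → 6

== RESULT ==
y
p
q
q
r
s
s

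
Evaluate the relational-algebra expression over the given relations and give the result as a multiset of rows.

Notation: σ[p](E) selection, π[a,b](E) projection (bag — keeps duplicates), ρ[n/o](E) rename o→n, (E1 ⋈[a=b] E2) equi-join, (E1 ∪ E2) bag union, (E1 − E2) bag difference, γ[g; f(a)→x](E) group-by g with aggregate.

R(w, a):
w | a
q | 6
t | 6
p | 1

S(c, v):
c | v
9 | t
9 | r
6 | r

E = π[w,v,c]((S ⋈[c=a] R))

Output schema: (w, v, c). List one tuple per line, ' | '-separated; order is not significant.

Stepwise |·|:
  S → 3
  R → 3
  (S ⋈[c=a] R) → 2
  π[w,v,c]((S ⋈[c=a] R)) → 2

== RESULT ==
w | v | c
q | r | 6
t | r | 6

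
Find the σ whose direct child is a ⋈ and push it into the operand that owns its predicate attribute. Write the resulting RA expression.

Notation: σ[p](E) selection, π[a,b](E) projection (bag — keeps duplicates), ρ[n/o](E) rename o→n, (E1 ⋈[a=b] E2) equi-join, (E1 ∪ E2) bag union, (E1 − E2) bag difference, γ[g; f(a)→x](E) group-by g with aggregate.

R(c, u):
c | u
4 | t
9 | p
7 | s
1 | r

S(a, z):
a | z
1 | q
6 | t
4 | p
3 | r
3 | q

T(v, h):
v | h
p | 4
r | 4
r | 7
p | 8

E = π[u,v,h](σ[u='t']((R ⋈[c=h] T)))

σ filters on u, owned by the left side.
E' = π[u,v,h]((σ[u='t'](R) ⋈[c=h] T))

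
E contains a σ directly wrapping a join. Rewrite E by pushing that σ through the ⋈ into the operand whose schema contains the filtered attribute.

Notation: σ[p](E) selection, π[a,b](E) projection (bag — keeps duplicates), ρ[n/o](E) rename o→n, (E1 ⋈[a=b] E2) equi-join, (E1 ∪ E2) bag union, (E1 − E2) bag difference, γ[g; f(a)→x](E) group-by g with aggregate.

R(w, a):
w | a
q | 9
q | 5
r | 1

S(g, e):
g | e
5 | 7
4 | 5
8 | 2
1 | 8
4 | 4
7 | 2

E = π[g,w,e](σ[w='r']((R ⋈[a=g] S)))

σ filters on w, owned by the left side.
E' = π[g,w,e]((σ[w='r'](R) ⋈[a=g] S))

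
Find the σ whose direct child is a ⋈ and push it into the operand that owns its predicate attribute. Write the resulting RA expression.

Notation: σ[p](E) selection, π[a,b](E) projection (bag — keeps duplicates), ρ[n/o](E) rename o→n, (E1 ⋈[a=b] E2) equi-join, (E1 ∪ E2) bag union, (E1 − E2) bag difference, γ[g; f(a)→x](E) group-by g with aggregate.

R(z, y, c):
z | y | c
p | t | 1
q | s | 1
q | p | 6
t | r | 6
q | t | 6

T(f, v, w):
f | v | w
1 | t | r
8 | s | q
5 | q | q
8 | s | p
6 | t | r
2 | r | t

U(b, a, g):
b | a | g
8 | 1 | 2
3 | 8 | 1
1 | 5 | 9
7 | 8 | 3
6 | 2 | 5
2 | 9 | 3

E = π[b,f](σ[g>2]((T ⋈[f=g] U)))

σ filters on g, owned by the right side.
E' = π[b,f]((T ⋈[f=g] σ[g>2](U)))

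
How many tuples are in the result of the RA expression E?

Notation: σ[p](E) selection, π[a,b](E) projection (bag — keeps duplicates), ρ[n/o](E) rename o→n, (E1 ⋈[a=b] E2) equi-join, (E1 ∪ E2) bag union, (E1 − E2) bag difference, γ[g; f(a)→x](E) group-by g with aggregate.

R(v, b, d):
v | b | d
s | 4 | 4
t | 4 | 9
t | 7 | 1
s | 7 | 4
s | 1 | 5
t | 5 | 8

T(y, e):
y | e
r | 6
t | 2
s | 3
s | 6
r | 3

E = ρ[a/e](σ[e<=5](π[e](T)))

Per-node cardinality:
  T → 5
  π[e](T) → 5
  σ[e<=5](π[e](T)) → 3
  ρ[a/e](σ[e<=5](π[e](T))) → 3

|E| = 3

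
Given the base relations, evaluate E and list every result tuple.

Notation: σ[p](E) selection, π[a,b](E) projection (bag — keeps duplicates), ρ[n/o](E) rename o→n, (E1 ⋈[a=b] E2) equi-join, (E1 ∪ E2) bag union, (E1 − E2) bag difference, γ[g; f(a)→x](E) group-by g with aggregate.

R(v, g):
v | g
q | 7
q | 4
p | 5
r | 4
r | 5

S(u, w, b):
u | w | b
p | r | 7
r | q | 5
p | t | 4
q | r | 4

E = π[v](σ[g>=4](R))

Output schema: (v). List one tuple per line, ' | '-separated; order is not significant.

Per-node cardinality:
  R → 5
  σ[g>=4](R) → 5
  π[v](σ[g>=4](R)) → 5

== RESULT ==
v
p
q
q
r
r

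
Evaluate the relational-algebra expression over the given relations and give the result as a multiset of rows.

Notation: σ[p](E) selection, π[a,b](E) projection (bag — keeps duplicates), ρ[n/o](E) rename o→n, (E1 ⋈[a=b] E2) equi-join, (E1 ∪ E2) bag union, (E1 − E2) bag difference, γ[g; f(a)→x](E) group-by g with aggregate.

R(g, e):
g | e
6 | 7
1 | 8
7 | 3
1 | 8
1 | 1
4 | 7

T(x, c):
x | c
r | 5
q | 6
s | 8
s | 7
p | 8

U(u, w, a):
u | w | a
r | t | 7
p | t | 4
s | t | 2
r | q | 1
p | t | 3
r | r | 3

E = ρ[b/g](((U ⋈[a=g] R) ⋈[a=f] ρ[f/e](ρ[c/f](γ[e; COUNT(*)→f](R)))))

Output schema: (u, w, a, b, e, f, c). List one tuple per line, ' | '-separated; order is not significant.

Per-node cardinality:
  U → 6
  R → 6
  (U ⋈[a=g] R) → 5
  R → 6
  γ[e; COUNT(*)→f](R) → 4
  ρ[c/f](γ[e; COUNT(*)→f](R)) → 4
  ρ[f/e](ρ[c/f](γ[e; COUNT(*)→f](R))) → 4
  ((U ⋈[a=g] R) ⋈[a=f] ρ[f/e](ρ[c/f](γ[e; COUNT(*)→f](R)))) → 4
  ρ[b/g](((U ⋈[a=g] R) ⋈[a=f] ρ[f/e](ρ[c/f](γ[e; COUNT(*)→f](R))))) → 4

== RESULT ==
u | w | a | b | e | f | c
r | q | 1 | 1 | 1 | 1 | 1
r | q | 1 | 1 | 8 | 1 | 1
r | q | 1 | 1 | 8 | 1 | 1
r | t | 7 | 7 | 3 | 7 | 2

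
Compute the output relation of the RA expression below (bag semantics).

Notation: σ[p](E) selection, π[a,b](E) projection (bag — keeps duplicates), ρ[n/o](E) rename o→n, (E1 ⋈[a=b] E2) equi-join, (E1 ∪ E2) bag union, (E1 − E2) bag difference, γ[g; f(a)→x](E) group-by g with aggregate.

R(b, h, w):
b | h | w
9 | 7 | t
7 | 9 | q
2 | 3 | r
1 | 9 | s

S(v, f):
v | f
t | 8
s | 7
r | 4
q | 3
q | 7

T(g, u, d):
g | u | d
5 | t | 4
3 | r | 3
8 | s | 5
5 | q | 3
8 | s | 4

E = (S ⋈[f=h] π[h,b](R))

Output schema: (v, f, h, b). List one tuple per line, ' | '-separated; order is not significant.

Row counts bottom-up:
  S → 5
  R → 4
  π[h,b](R) → 4
  (S ⋈[f=h] π[h,b](R)) → 3

== RESULT ==
v | f | h | b
q | 3 | 3 | 2
q | 7 | 7 | 9
s | 7 | 7 | 9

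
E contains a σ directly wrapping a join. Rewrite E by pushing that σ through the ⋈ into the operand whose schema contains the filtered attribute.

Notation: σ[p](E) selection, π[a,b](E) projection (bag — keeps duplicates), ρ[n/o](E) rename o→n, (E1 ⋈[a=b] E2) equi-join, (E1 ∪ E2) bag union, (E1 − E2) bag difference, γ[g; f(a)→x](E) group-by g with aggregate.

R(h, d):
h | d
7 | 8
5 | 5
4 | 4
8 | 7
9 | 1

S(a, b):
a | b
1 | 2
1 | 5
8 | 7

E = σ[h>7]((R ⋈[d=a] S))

σ filters on h, owned by the left side.
E' = (σ[h>7](R) ⋈[d=a] S)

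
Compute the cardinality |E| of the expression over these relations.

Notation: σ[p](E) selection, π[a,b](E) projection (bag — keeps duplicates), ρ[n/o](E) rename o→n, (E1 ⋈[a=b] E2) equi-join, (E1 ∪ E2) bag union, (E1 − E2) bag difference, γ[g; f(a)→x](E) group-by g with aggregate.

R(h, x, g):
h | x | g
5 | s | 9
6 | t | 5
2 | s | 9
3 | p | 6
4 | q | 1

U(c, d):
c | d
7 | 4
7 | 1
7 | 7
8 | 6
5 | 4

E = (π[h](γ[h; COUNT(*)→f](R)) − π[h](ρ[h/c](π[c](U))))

Per-node cardinality:
  R → 5
  γ[h; COUNT(*)→f](R) → 5
  π[h](γ[h; COUNT(*)→f](R)) → 5
  U → 5
  π[c](U) → 5
  ρ[h/c](π[c](U)) → 5
  π[h](ρ[h/c](π[c](U))) → 5
  (π[h](γ[h; COUNT(*)→f](R)) − π[h](ρ[h/c](π[c](U)))) → 4

|E| = 4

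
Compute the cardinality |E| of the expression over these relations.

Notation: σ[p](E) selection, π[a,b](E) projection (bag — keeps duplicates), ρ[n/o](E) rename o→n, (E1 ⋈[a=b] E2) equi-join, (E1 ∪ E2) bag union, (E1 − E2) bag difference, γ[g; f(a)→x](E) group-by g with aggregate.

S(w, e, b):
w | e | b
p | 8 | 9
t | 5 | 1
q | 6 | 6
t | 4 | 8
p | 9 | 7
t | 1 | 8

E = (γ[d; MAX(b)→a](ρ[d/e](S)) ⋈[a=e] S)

Per-node cardinality:
  S → 6
  ρ[d/e](S) → 6
  γ[d; MAX(b)→a](ρ[d/e](S)) → 6
  S → 6
  (γ[d; MAX(b)→a](ρ[d/e](S)) ⋈[a=e] S) → 5

|E| = 5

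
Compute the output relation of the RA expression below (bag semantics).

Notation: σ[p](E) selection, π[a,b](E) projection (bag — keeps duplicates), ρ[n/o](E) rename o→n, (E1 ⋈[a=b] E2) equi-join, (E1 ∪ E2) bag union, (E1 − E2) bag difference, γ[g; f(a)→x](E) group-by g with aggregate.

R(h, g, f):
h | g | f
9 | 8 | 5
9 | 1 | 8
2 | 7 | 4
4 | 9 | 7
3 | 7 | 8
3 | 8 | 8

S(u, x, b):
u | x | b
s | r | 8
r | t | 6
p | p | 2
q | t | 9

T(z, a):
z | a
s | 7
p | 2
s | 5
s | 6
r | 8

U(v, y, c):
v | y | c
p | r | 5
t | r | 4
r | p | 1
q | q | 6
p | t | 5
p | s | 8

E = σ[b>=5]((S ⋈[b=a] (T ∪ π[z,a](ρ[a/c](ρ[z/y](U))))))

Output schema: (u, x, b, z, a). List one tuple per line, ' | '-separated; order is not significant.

Per-node cardinality:
  S → 4
  T → 5
  U → 6
  ρ[z/y](U) → 6
  ρ[a/c](ρ[z/y](U)) → 6
  π[z,a](ρ[a/c](ρ[z/y](U))) → 6
  (T ∪ π[z,a](ρ[a/c](ρ[z/y](U)))) → 11
  (S ⋈[b=a] (T ∪ π[z,a](ρ[a/c](ρ[z/y](U))))) → 5
  σ[b>=5]((S ⋈[b=a] (T ∪ π[z,a](ρ[a/c](ρ[z/y](U)))))) → 4

== RESULT ==
u | x | b | z | a
r | t | 6 | q | 6
r | t | 6 | s | 6
s | r | 8 | r | 8
s | r | 8 | s | 8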